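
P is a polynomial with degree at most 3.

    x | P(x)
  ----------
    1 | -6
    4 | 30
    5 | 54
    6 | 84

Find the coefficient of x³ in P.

0

Write P(x) = ax³ + bx² + cx + d; the 4 given values yield a linear system in the 4 coefficients.
Solving, the leading coefficient vanishes, and P(x) = 3x² - 3x - 6.
The coefficient of x³ is 0.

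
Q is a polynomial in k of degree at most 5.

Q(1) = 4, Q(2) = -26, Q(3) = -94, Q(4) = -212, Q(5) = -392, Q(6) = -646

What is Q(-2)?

First differences: -30, -68, -118, -180, -254. Second differences: -38, -50, -62, -74. Third differences: -12, -12, -12.
Level-3 differences are constant, so Q has degree 3.
Fitting a degree-3 polynomial gives Q(k) = -2k³ - 7k² + 5k + 8.
Then Q(-2) = -14.

-14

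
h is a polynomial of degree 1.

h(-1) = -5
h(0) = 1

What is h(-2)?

Write h(x) = ax + b; the 2 given values yield a linear system in the 2 coefficients.
Solving, h(x) = 6x + 1.
Then h(-2) = -11.

-11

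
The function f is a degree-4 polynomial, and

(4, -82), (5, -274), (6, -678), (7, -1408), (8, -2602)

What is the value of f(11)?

Write f(t) = at^4 + bt³ + ct² + dt + e; the 5 given values yield a linear system in the 5 coefficients.
Solving, f(t) = -t^4 + 3t³ - 6t + 6.
Then f(11) = -10708.

-10708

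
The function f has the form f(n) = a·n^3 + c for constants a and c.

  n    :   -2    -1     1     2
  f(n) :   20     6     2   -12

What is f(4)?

From f(-2) = 20 and f(-1) = 6: -8a + c = 20 and -1a + c = 6.
Subtracting: 7a = -14, so a = -2; then c = 20 − (-2)·(-8) = 4.
So f(n) = -2n³ + 4, and f(4) = -124.

-124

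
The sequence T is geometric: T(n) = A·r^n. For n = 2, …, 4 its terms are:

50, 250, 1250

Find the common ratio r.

Consecutive ratio: 250/50 = 5, and 1250/250 = 5, so r = 5.
Then A·5^2 = 50 gives A = 2, and T(n) = 2·5^n.

5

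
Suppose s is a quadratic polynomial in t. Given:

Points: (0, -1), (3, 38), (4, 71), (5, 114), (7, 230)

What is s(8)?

303

Write s(t) = at² + bt + c; the 5 given values yield a linear system in the 3 coefficients.
Solving, s(t) = 5t² - 2t - 1.
Then s(8) = 303.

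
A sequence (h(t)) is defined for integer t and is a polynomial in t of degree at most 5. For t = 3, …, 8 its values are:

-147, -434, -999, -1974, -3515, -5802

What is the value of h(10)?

First differences: -287, -565, -975, -1541, -2287. Second differences: -278, -410, -566, -746. Third differences: -132, -156, -180. Fourth differences: -24, -24.
Level-4 differences are constant, so h has degree 4.
Fitting a degree-4 polynomial gives h(t) = -t^4 - 4t³ + 6t² - 6t + 6.
Then h(10) = -13454.

-13454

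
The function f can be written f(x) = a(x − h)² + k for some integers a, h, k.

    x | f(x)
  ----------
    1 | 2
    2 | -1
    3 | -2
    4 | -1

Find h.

First differences -3, -1, 1; second difference 2 = 2a, so a = 1.
Expanding, the x-coefficient is −2ah = -2h; matching it to the data gives h = 3, and then k = -2.
So f(x) = 1(x − 3)² − 2.
Hence h = 3.

3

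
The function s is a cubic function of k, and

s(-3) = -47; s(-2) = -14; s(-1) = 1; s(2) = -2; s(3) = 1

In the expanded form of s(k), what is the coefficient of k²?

-3

Write s(k) = ak³ + bk² + ck + d; the 5 given values yield a linear system in the 4 coefficients.
Solving, s(k) = k³ - 3k² - k + 4.
The coefficient of k² is -3.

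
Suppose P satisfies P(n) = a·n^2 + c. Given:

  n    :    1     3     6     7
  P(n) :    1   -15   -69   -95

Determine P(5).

-47

From P(1) = 1 and P(3) = -15: 1a + c = 1 and 9a + c = -15.
Subtracting: 8a = -16, so a = -2; then c = 1 − (-2)·1 = 3.
So P(n) = -2n² + 3, and P(5) = -47.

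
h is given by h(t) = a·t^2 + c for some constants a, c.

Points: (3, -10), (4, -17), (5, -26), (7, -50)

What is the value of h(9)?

From h(3) = -10 and h(4) = -17: 9a + c = -10 and 16a + c = -17.
Subtracting: 7a = -7, so a = -1; then c = -10 − (-1)·9 = -1.
So h(t) = -1t² − 1, and h(9) = -82.

-82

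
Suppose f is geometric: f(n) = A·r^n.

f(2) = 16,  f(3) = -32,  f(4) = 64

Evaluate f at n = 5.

-128

Consecutive ratio: -32/16 = -2, and 64/(-32) = -2, so r = -2.
Then A·(-2)^2 = 16 gives A = 4, and f(n) = 4·(-2)^n.
f(5) = 4·(-2)^5 = -128.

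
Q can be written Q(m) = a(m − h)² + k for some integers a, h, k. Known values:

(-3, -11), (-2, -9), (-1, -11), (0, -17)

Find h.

-2

First differences 2, -2, -6; second difference -4 = 2a, so a = -2.
Expanding, the m-coefficient is −2ah = 4h; matching it to the data gives h = -2, and then k = -9.
So Q(m) = -2(m + 2)² − 9.
Hence h = -2.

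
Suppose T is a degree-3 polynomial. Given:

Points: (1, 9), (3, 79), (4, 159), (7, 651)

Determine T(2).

31

Write T(x) = ax³ + bx² + cx + d; the 4 given values yield a linear system in the 4 coefficients.
Solving, T(x) = x³ + 7x² - 6x + 7.
Then T(2) = 31.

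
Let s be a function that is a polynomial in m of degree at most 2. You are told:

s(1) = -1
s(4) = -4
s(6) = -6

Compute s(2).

Write s(m) = am² + bm + c; the 3 given values yield a linear system in the 3 coefficients.
Solving, the leading coefficient vanishes, and s(m) = -m.
Then s(2) = -2.

-2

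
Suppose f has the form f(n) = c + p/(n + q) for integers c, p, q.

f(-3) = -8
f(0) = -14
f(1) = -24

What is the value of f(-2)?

-9

(f(n) − c)(n + q) = p for each data point; the three points give a linear system in c and q, then p follows.
Solving: c = -4, q = -2, p = 20, so f(n) = -4 + 20/(n − 2).
Then f(-2) = -4 + 20/(-4) = -9.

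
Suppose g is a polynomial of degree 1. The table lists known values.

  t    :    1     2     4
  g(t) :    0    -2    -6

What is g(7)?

Write g(t) = at + b; the 3 given values yield a linear system in the 2 coefficients.
Solving, g(t) = -2t + 2.
Then g(7) = -12.

-12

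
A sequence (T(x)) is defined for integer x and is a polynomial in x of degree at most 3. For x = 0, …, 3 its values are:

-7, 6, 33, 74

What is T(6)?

281

First differences: 13, 27, 41. Second differences: 14, 14.
Level-2 differences are constant, so T has degree 2.
Fitting a degree-2 polynomial gives T(x) = 7x² + 6x - 7.
Then T(6) = 281.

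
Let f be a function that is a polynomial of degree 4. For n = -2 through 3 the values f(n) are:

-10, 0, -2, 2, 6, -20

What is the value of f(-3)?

First differences: 10, -2, 4, 4, -26. Second differences: -12, 6, 0, -30. Third differences: 18, -6, -30. Fourth differences: -24, -24.
Level-4 differences are constant, so f has degree 4.
Fitting a degree-4 polynomial gives f(n) = -n^4 + n³ + 4n² - 2.
Then f(-3) = -74.

-74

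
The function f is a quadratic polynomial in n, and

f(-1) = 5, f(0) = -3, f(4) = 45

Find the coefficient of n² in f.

Write f(n) = an² + bn + c; the 3 given values yield a linear system in the 3 coefficients.
Solving, f(n) = 4n² - 4n - 3.
The coefficient of n² is 4.

4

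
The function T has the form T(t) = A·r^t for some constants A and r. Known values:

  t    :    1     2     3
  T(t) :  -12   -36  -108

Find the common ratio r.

3

Consecutive ratio: -36/(-12) = 3, and -108/(-36) = 3, so r = 3.
Then A·3^1 = -12 gives A = -4, and T(t) = -4·3^t.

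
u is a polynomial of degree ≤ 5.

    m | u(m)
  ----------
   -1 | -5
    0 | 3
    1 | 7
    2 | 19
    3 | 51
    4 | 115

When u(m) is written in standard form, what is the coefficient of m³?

First differences: 8, 4, 12, 32, 64. Second differences: -4, 8, 20, 32. Third differences: 12, 12, 12.
Level-3 differences are constant, so u has degree 3.
Fitting a degree-3 polynomial gives u(m) = 2m³ - 2m² + 4m + 3.
The coefficient of m³ is 2.

2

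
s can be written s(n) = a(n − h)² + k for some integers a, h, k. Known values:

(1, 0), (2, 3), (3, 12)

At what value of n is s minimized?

First differences 3, 9; second difference 6 = 2a, so a = 3.
Expanding, the n-coefficient is −2ah = -6h; matching it to the data gives h = 1, and then k = 0.
So s(n) = 3(n − 1)² + 0.
Hence h = 1.

1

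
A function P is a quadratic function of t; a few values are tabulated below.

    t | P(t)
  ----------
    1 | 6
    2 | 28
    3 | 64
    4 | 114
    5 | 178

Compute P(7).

First differences: 22, 36, 50, 64. Second differences: 14, 14, 14.
Level-2 differences are constant, so P has degree 2.
Fitting a degree-2 polynomial gives P(t) = 7t² + t - 2.
Then P(7) = 348.

348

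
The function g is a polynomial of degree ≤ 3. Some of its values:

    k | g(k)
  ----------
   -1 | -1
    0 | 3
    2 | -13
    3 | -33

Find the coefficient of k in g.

Write g(k) = ak³ + bk² + ck + d; the 4 given values yield a linear system in the 4 coefficients.
Solving, the leading coefficient vanishes, and g(k) = -4k² + 3.
The coefficient of k is 0.

0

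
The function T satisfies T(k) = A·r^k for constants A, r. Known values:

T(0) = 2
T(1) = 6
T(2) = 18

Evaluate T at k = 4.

Consecutive ratio: 6/2 = 3, and 18/6 = 3, so r = 3.
Then A·3^0 = 2 gives A = 2, and T(k) = 2·3^k.
T(4) = 2·3^4 = 162.

162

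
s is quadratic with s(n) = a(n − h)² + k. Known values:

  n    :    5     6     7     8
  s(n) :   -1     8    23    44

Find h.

4

First differences 9, 15, 21; second difference 6 = 2a, so a = 3.
Expanding, the n-coefficient is −2ah = -6h; matching it to the data gives h = 4, and then k = -4.
So s(n) = 3(n − 4)² − 4.
Hence h = 4.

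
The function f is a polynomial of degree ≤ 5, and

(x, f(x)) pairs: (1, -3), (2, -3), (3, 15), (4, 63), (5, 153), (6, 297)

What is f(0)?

Write f(x) = ax^5 + bx^4 + cx³ + dx² + ex + p; the 6 given values yield a linear system in the 6 coefficients.
Solving, the top 2 coefficients vanish, and f(x) = 2x³ - 3x² - 5x + 3.
The constant term is f(0) = 3.

3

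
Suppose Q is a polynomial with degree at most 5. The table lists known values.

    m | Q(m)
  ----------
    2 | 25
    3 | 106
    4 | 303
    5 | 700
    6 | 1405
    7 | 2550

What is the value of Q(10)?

Write Q(m) = am^5 + bm^4 + cm³ + dm² + em + p; the 6 given values yield a linear system in the 6 coefficients.
Solving, the leading coefficient vanishes, and Q(m) = m^4 + 3m² + m - 5.
Then Q(10) = 10305.

10305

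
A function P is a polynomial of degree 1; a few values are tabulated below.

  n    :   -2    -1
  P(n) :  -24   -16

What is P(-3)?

-32

Write P(n) = an + b; the 2 given values yield a linear system in the 2 coefficients.
Solving, P(n) = 8n - 8.
Then P(-3) = -32.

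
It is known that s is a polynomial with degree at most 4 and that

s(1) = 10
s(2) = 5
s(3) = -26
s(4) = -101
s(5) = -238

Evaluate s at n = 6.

-455

Write s(n) = an^4 + bn³ + cn² + dn + e; the 5 given values yield a linear system in the 5 coefficients.
Solving, the leading coefficient vanishes, and s(n) = -3n³ + 5n² + n + 7.
Then s(6) = -455.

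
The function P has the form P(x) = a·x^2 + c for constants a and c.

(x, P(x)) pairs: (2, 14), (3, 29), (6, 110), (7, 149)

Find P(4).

From P(2) = 14 and P(3) = 29: 4a + c = 14 and 9a + c = 29.
Subtracting: 5a = 15, so a = 3; then c = 14 − 3·4 = 2.
So P(x) = 3x² + 2, and P(4) = 50.

50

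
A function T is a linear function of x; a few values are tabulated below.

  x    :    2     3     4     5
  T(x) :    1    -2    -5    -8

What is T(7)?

-14

First differences: -3, -3, -3.
Level-1 differences are constant, so T has degree 1.
Fitting a degree-1 polynomial gives T(x) = -3x + 7.
Then T(7) = -14.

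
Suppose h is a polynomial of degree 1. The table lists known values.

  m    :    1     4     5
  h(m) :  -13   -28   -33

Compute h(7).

Write h(m) = am + b; the 3 given values yield a linear system in the 2 coefficients.
Solving, h(m) = -5m - 8.
Then h(7) = -43.

-43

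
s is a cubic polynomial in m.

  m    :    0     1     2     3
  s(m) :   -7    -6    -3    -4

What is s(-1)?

Write s(m) = am³ + bm² + cm + d; the 4 given values yield a linear system in the 4 coefficients.
Solving, s(m) = -m³ + 4m² - 2m - 7.
Then s(-1) = 0.

0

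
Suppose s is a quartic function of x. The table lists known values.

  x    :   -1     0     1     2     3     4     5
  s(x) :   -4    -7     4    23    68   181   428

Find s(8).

2993

First differences: -3, 11, 19, 45, 113, 247. Second differences: 14, 8, 26, 68, 134. Third differences: -6, 18, 42, 66. Fourth differences: 24, 24, 24.
Level-4 differences are constant, so s has degree 4.
Fitting a degree-4 polynomial gives s(x) = x^4 - 3x³ + 6x² + 7x - 7.
Then s(8) = 2993.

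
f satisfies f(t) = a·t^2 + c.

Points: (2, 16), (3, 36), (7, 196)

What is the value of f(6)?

From f(2) = 16 and f(3) = 36: 4a + c = 16 and 9a + c = 36.
Subtracting: 5a = 20, so a = 4; then c = 16 − 4·4 = 0.
So f(t) = 4t² + 0, and f(6) = 144.

144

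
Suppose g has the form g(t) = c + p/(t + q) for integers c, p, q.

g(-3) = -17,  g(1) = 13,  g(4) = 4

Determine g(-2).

-32

(g(t) − c)(t + q) = p for each data point; the three points give a linear system in c and q, then p follows.
Solving: c = -2, q = 1, p = 30, so g(t) = -2 + 30/(t + 1).
Then g(-2) = -2 + 30/(-1) = -32.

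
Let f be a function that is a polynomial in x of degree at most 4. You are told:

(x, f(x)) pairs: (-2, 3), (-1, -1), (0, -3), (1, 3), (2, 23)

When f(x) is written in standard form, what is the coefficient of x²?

Write f(x) = ax^4 + bx³ + cx² + dx + e; the 5 given values yield a linear system in the 5 coefficients.
Solving, the leading coefficient vanishes, and f(x) = x³ + 4x² + x - 3.
The coefficient of x² is 4.

4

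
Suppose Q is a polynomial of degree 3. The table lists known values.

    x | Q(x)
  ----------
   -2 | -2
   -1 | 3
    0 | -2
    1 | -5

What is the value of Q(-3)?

Write Q(x) = ax³ + bx² + cx + d; the 4 given values yield a linear system in the 4 coefficients.
Solving, Q(x) = 2x³ + x² - 6x - 2.
Then Q(-3) = -29.

-29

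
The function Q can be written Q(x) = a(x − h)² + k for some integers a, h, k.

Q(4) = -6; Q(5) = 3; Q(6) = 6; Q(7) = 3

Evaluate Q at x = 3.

-21

First differences 9, 3, -3; second difference -6 = 2a, so a = -3.
Expanding, the x-coefficient is −2ah = 6h; matching it to the data gives h = 6, and then k = 6.
So Q(x) = -3(x − 6)² + 6.
Q(3) = -3·(-3)² + 6 = -21.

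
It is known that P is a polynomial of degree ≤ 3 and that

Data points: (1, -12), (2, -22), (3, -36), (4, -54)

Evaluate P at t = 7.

-132

First differences: -10, -14, -18. Second differences: -4, -4.
Level-2 differences are constant, so P has degree 2.
Fitting a degree-2 polynomial gives P(t) = -2t² - 4t - 6.
Then P(7) = -132.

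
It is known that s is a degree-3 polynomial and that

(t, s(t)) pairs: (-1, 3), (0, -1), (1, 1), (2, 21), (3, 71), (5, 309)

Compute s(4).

Write s(t) = at³ + bt² + ct + d; the 6 given values yield a linear system in the 4 coefficients.
Solving, s(t) = 2t³ + 3t² - 3t - 1.
Then s(4) = 163.

163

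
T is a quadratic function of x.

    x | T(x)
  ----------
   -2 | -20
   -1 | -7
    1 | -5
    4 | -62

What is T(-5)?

Write T(x) = ax² + bx + c; the 4 given values yield a linear system in the 3 coefficients.
Solving, T(x) = -4x² + x - 2.
Then T(-5) = -107.

-107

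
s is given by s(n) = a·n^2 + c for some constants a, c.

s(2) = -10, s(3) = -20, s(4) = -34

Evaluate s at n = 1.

-4

From s(2) = -10 and s(3) = -20: 4a + c = -10 and 9a + c = -20.
Subtracting: 5a = -10, so a = -2; then c = -10 − (-2)·4 = -2.
So s(n) = -2n² − 2, and s(1) = -4.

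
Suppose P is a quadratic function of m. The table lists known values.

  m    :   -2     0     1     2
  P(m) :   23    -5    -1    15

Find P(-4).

Write P(m) = am² + bm + c; the 4 given values yield a linear system in the 3 coefficients.
Solving, P(m) = 6m² - 2m - 5.
Then P(-4) = 99.

99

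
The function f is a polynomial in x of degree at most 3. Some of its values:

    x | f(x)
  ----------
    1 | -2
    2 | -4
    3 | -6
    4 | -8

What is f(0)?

First differences: -2, -2, -2.
Level-1 differences are constant, so f has degree 1.
Fitting a degree-1 polynomial gives f(x) = -2x.
Then f(0) = 0.

0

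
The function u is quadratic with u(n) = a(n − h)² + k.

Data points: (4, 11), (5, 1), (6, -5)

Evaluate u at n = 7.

-7

First differences -10, -6; second difference 4 = 2a, so a = 2.
Expanding, the n-coefficient is −2ah = -4h; matching it to the data gives h = 7, and then k = -7.
So u(n) = 2(n − 7)² − 7.
u(7) = 2·0² − 7 = -7.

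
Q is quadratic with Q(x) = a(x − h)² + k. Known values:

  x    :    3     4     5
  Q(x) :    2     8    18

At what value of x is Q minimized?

2

First differences 6, 10; second difference 4 = 2a, so a = 2.
Expanding, the x-coefficient is −2ah = -4h; matching it to the data gives h = 2, and then k = 0.
So Q(x) = 2(x − 2)² + 0.
Hence h = 2.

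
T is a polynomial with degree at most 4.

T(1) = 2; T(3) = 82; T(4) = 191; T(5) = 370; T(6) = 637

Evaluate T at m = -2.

-43

Write T(m) = am^4 + bm³ + cm² + dm + e; the 5 given values yield a linear system in the 5 coefficients.
Solving, the leading coefficient vanishes, and T(m) = 3m³ - m² + 5m - 5.
Then T(-2) = -43.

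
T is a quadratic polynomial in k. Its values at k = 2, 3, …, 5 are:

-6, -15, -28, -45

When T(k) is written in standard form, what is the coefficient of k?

1

First differences: -9, -13, -17. Second differences: -4, -4.
Level-2 differences are constant, so T has degree 2.
Fitting a degree-2 polynomial gives T(k) = -2k² + k.
The coefficient of k is 1.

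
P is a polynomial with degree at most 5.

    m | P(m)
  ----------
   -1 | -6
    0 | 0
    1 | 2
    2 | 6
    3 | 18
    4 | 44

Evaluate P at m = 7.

First differences: 6, 2, 4, 12, 26. Second differences: -4, 2, 8, 14. Third differences: 6, 6, 6.
Level-3 differences are constant, so P has degree 3.
Fitting a degree-3 polynomial gives P(m) = m³ - 2m² + 3m.
Then P(7) = 266.

266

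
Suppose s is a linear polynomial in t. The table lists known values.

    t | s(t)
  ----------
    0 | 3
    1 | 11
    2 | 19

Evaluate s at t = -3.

-21

First differences: 8, 8.
Level-1 differences are constant, so s has degree 1.
Fitting a degree-1 polynomial gives s(t) = 8t + 3.
Then s(-3) = -21.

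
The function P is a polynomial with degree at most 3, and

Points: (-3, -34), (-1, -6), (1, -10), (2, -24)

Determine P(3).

Write P(k) = ak³ + bk² + ck + d; the 4 given values yield a linear system in the 4 coefficients.
Solving, the leading coefficient vanishes, and P(k) = -4k² - 2k - 4.
Then P(3) = -46.

-46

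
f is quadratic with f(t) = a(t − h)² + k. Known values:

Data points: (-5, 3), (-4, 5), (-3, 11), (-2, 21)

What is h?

-5

First differences 2, 6, 10; second difference 4 = 2a, so a = 2.
Expanding, the t-coefficient is −2ah = -4h; matching it to the data gives h = -5, and then k = 3.
So f(t) = 2(t + 5)² + 3.
Hence h = -5.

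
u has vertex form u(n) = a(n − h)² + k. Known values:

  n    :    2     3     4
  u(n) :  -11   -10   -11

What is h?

3

First differences 1, -1; second difference -2 = 2a, so a = -1.
Expanding, the n-coefficient is −2ah = 2h; matching it to the data gives h = 3, and then k = -10.
So u(n) = -1(n − 3)² − 10.
Hence h = 3.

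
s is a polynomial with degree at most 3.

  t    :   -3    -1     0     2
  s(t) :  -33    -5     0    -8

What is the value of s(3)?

-21

Write s(t) = at³ + bt² + ct + d; the 4 given values yield a linear system in the 4 coefficients.
Solving, the leading coefficient vanishes, and s(t) = -3t² + 2t.
Then s(3) = -21.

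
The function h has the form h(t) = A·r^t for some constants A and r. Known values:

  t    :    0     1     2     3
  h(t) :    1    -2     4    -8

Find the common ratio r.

-2

Consecutive ratio: -2/1 = -2, and 4/(-2) = -2, so r = -2.
Then A·(-2)^0 = 1 gives A = 1, and h(t) = 1·(-2)^t.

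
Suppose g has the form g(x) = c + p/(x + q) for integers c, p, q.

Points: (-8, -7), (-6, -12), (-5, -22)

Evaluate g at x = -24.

(g(x) − c)(x + q) = p for each data point; the three points give a linear system in c and q, then p follows.
Solving: c = -2, q = 4, p = 20, so g(x) = -2 + 20/(x + 4).
Then g(-24) = -2 + 20/(-20) = -3.

-3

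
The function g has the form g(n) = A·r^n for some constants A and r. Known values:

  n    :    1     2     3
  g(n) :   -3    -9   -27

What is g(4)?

Consecutive ratio: -9/(-3) = 3, and -27/(-9) = 3, so r = 3.
Then A·3^1 = -3 gives A = -1, and g(n) = -1·3^n.
g(4) = -1·3^4 = -81.

-81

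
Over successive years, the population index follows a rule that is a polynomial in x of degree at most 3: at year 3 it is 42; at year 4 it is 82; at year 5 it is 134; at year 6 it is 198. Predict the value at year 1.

Write the value at x as h(x).
First differences: 40, 52, 64. Second differences: 12, 12.
Level-2 differences are constant, so h has degree 2.
Fitting a degree-2 polynomial gives h(x) = 6x² - 2x - 6.
Then h(1) = -2.

-2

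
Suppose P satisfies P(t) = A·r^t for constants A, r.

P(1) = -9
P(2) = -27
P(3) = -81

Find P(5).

Consecutive ratio: -27/(-9) = 3, and -81/(-27) = 3, so r = 3.
Then A·3^1 = -9 gives A = -3, and P(t) = -3·3^t.
P(5) = -3·3^5 = -729.

-729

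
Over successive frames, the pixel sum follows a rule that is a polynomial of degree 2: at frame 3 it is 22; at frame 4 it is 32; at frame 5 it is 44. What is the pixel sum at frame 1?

8

Write the value at k as Q(k).
Write Q(k) = ak² + bk + c; the 3 given values yield a linear system in the 3 coefficients.
Solving, Q(k) = k² + 3k + 4.
Then Q(1) = 8.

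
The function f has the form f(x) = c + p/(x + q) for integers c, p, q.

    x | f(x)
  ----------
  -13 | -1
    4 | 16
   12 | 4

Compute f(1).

-29

(f(x) − c)(x + q) = p for each data point; the three points give a linear system in c and q, then p follows.
Solving: c = 1, q = -2, p = 30, so f(x) = 1 + 30/(x − 2).
Then f(1) = 1 + 30/(-1) = -29.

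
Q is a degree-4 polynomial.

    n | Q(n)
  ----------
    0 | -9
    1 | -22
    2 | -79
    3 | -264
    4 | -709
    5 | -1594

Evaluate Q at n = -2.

First differences: -13, -57, -185, -445, -885. Second differences: -44, -128, -260, -440. Third differences: -84, -132, -180. Fourth differences: -48, -48.
Level-4 differences are constant, so Q has degree 4.
Fitting a degree-4 polynomial gives Q(n) = -2n^4 - 2n³ - 2n² - 7n - 9.
Then Q(-2) = -19.

-19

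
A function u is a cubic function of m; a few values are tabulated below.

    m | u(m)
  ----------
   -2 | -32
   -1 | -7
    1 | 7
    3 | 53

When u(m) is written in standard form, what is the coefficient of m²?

-2

Write u(m) = am³ + bm² + cm + d; the 4 given values yield a linear system in the 4 coefficients.
Solving, u(m) = 2m³ - 2m² + 5m + 2.
The coefficient of m² is -2.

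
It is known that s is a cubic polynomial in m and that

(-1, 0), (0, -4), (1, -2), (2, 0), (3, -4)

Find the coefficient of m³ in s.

-1

First differences: -4, 2, 2, -4. Second differences: 6, 0, -6. Third differences: -6, -6.
Level-3 differences are constant, so s has degree 3.
Fitting a degree-3 polynomial gives s(m) = -m³ + 3m² - 4.
The coefficient of m³ is -1.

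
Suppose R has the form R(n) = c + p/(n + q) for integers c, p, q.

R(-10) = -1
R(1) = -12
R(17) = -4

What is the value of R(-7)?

0

(R(n) − c)(n + q) = p for each data point; the three points give a linear system in c and q, then p follows.
Solving: c = -3, q = 1, p = -18, so R(n) = -3 − 18/(n + 1).
Then R(-7) = -3 − 18/(-6) = 0.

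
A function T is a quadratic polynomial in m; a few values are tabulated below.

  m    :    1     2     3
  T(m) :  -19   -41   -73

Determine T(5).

-167

Write T(m) = am² + bm + c; the 3 given values yield a linear system in the 3 coefficients.
Solving, T(m) = -5m² - 7m - 7.
Then T(5) = -167.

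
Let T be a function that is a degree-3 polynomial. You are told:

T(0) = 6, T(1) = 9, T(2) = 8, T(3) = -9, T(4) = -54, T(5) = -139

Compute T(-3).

93

Write T(x) = ax³ + bx² + cx + d; the 6 given values yield a linear system in the 4 coefficients.
Solving, T(x) = -2x³ + 4x² + x + 6.
Then T(-3) = 93.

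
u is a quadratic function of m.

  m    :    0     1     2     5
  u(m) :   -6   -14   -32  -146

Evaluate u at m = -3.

Write u(m) = am² + bm + c; the 4 given values yield a linear system in the 3 coefficients.
Solving, u(m) = -5m² - 3m - 6.
Then u(-3) = -42.

-42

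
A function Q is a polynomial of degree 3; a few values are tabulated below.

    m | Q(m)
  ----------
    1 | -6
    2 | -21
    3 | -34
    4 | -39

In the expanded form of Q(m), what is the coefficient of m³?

1

Write Q(m) = am³ + bm² + cm + d; the 4 given values yield a linear system in the 4 coefficients.
Solving, Q(m) = m³ - 5m² - 7m + 5.
The coefficient of m³ is 1.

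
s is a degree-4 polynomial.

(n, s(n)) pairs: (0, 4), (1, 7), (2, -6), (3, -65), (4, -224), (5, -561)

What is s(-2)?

-50

Write s(n) = an^4 + bn³ + cn² + dn + e; the 6 given values yield a linear system in the 5 coefficients.
Solving, s(n) = -n^4 + n³ - 4n² + 7n + 4.
Then s(-2) = -50.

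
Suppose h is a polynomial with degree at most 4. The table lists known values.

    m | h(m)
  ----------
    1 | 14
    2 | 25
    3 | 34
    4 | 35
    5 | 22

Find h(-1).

First differences: 11, 9, 1, -13. Second differences: -2, -8, -14. Third differences: -6, -6.
Level-3 differences are constant, so h has degree 3.
Fitting a degree-3 polynomial gives h(m) = -m³ + 5m² + 3m + 7.
Then h(-1) = 10.

10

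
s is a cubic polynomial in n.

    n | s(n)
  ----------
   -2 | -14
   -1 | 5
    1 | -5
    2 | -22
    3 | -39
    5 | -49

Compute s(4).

Write s(n) = an³ + bn² + cn + d; the 6 given values yield a linear system in the 4 coefficients.
Solving, s(n) = n³ - 6n² - 6n + 6.
Then s(4) = -50.

-50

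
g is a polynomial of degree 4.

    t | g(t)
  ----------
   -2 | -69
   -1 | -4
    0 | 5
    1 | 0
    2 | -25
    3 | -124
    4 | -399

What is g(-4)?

-775

First differences: 65, 9, -5, -25, -99, -275. Second differences: -56, -14, -20, -74, -176. Third differences: 42, -6, -54, -102. Fourth differences: -48, -48, -48.
Level-4 differences are constant, so g has degree 4.
Fitting a degree-4 polynomial gives g(t) = -2t^4 + 3t³ - 5t² - t + 5.
Then g(-4) = -775.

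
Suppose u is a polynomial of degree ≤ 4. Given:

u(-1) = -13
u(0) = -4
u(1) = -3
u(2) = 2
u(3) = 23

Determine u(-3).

-103

Write u(k) = ak^4 + bk³ + ck² + dk + e; the 5 given values yield a linear system in the 5 coefficients.
Solving, the leading coefficient vanishes, and u(k) = 2k³ - 4k² + 3k - 4.
Then u(-3) = -103.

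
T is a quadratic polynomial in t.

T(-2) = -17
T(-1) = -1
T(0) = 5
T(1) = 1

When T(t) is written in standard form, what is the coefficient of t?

First differences: 16, 6, -4. Second differences: -10, -10.
Level-2 differences are constant, so T has degree 2.
Fitting a degree-2 polynomial gives T(t) = -5t² + t + 5.
The coefficient of t is 1.

1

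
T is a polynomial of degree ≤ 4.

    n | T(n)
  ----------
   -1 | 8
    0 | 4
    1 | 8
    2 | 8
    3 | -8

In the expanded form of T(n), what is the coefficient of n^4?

First differences: -4, 4, 0, -16. Second differences: 8, -4, -16. Third differences: -12, -12.
Level-3 differences are constant, so T has degree 3.
Fitting a degree-3 polynomial gives T(n) = -2n³ + 4n² + 2n + 4.
The coefficient of n^4 is 0.

0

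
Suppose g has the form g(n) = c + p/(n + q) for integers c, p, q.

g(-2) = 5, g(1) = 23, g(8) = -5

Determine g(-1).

7

(g(n) − c)(n + q) = p for each data point; the three points give a linear system in c and q, then p follows.
Solving: c = -1, q = -2, p = -24, so g(n) = -1 − 24/(n − 2).
Then g(-1) = -1 − 24/(-3) = 7.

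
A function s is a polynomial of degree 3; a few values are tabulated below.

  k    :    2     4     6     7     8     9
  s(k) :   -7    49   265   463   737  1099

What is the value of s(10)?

1561

Write s(k) = ak³ + bk² + ck + d; the 6 given values yield a linear system in the 4 coefficients.
Solving, s(k) = 2k³ - 4k² - 4k + 1.
Then s(10) = 1561.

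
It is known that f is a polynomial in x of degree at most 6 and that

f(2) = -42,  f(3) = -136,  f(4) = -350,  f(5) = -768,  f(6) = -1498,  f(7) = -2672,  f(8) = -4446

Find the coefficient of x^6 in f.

Write f(x) = ax^6 + bx^5 + cx^4 + dx³ + ex² + px + q; the 7 given values yield a linear system in the 7 coefficients.
Solving, the top 2 coefficients vanish, and f(x) = -x^4 - 5x² - 4x + 2.
The coefficient of x^6 is 0.

0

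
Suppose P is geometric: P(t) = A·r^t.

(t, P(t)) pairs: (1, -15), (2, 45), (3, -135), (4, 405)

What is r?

Consecutive ratio: 45/(-15) = -3, and -135/45 = -3, so r = -3.
Then A·(-3)^1 = -15 gives A = 5, and P(t) = 5·(-3)^t.

-3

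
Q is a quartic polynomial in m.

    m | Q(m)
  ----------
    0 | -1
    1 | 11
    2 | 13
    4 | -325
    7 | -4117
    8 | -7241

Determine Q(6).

-2119

Write Q(m) = am^4 + bm³ + cm² + dm + e; the 6 given values yield a linear system in the 5 coefficients.
Solving, Q(m) = -2m^4 + m³ + 6m² + 7m - 1.
Then Q(6) = -2119.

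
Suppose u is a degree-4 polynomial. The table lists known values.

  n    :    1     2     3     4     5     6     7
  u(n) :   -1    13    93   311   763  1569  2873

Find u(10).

11573

Write u(n) = an^4 + bn³ + cn² + dn + e; the 7 given values yield a linear system in the 5 coefficients.
Solving, u(n) = n^4 + 2n³ - 4n² - 3n + 3.
Then u(10) = 11573.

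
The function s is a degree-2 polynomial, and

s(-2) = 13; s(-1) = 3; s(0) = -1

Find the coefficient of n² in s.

Write s(n) = an² + bn + c; the 3 given values yield a linear system in the 3 coefficients.
Solving, s(n) = 3n² - n - 1.
The coefficient of n² is 3.

3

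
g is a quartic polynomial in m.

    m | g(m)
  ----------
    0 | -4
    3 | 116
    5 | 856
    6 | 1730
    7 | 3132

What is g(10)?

12366

Write g(m) = am^4 + bm³ + cm² + dm + e; the 5 given values yield a linear system in the 5 coefficients.
Solving, g(m) = m^4 + 3m³ - 7m² + 7m - 4.
Then g(10) = 12366.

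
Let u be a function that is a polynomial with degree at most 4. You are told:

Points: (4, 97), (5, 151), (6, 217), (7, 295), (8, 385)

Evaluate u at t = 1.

Write u(t) = at^4 + bt³ + ct² + dt + e; the 5 given values yield a linear system in the 5 coefficients.
Solving, the top 2 coefficients vanish, and u(t) = 6t² + 1.
Then u(1) = 7.

7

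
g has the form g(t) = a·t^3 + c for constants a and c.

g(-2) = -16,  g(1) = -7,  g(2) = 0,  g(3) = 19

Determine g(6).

208

From g(-2) = -16 and g(1) = -7: -8a + c = -16 and 1a + c = -7.
Subtracting: 9a = 9, so a = 1; then c = -16 − 1·(-8) = -8.
So g(t) = 1t³ − 8, and g(6) = 208.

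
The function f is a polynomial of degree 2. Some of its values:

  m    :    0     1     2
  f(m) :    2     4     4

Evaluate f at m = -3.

Write f(m) = am² + bm + c; the 3 given values yield a linear system in the 3 coefficients.
Solving, f(m) = -m² + 3m + 2.
Then f(-3) = -16.

-16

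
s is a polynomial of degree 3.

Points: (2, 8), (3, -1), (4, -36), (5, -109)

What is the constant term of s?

-4

Write s(k) = ak³ + bk² + ck + d; the 4 given values yield a linear system in the 4 coefficients.
Solving, s(k) = -2k³ + 5k² + 4k - 4.
The constant term is s(0) = -4.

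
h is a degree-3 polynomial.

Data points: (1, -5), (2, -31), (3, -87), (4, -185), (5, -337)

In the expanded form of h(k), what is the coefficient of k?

-3

Write h(k) = ak³ + bk² + ck + d; the 5 given values yield a linear system in the 4 coefficients.
Solving, h(k) = -2k³ - 3k² - 3k + 3.
The coefficient of k is -3.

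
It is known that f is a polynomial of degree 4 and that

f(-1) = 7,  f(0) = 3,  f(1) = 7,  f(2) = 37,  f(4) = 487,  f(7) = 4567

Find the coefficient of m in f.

Write f(m) = am^4 + bm³ + cm² + dm + e; the 6 given values yield a linear system in the 5 coefficients.
Solving, f(m) = 2m^4 - m³ + 2m² + m + 3.
The coefficient of m is 1.

1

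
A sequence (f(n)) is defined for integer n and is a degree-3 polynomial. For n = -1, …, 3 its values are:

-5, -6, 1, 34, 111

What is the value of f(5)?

First differences: -1, 7, 33, 77. Second differences: 8, 26, 44. Third differences: 18, 18.
Level-3 differences are constant, so f has degree 3.
Fitting a degree-3 polynomial gives f(n) = 3n³ + 4n² - 6.
Then f(5) = 469.

469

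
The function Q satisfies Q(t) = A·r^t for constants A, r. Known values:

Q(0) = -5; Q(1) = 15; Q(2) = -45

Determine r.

-3

Consecutive ratio: 15/(-5) = -3, and -45/15 = -3, so r = -3.
Then A·(-3)^0 = -5 gives A = -5, and Q(t) = -5·(-3)^t.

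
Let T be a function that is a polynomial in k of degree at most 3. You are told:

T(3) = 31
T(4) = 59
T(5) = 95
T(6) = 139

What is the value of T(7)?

191

First differences: 28, 36, 44. Second differences: 8, 8.
Level-2 differences are constant, so T has degree 2.
Fitting a degree-2 polynomial gives T(k) = 4k² - 5.
Then T(7) = 191.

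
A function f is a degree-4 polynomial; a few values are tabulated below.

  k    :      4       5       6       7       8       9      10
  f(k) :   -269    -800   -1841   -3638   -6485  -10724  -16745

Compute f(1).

4

Write f(k) = ak^4 + bk³ + ck² + dk + e; the 7 given values yield a linear system in the 5 coefficients.
Solving, f(k) = -2k^4 + 3k³ + 2k² + 6k - 5.
Then f(1) = 4.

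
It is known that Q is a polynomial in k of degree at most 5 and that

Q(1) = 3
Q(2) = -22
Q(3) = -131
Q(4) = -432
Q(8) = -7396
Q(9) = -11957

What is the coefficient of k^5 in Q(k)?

0

Write Q(k) = ak^5 + bk^4 + ck³ + dk² + ek + p; the 6 given values yield a linear system in the 6 coefficients.
Solving, the leading coefficient vanishes, and Q(k) = -2k^4 + 2k³ - 4k² + 3k + 4.
The coefficient of k^5 is 0.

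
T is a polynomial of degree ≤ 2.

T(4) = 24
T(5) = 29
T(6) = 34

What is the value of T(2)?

14

First differences: 5, 5.
Level-1 differences are constant, so T has degree 1.
Fitting a degree-1 polynomial gives T(t) = 5t + 4.
Then T(2) = 14.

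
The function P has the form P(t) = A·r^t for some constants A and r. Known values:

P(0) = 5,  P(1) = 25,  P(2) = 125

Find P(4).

Consecutive ratio: 25/5 = 5, and 125/25 = 5, so r = 5.
Then A·5^0 = 5 gives A = 5, and P(t) = 5·5^t.
P(4) = 5·5^4 = 3125.

3125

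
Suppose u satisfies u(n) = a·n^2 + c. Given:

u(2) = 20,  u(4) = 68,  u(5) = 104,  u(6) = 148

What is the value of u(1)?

8

From u(2) = 20 and u(4) = 68: 4a + c = 20 and 16a + c = 68.
Subtracting: 12a = 48, so a = 4; then c = 20 − 4·4 = 4.
So u(n) = 4n² + 4, and u(1) = 8.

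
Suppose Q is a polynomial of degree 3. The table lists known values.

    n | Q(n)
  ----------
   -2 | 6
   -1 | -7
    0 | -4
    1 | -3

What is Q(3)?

Write Q(n) = an³ + bn² + cn + d; the 4 given values yield a linear system in the 4 coefficients.
Solving, Q(n) = -3n³ - n² + 5n - 4.
Then Q(3) = -79.

-79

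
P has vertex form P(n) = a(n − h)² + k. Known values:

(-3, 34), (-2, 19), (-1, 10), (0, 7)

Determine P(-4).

First differences -15, -9, -3; second difference 6 = 2a, so a = 3.
Expanding, the n-coefficient is −2ah = -6h; matching it to the data gives h = 0, and then k = 7.
So P(n) = 3(n + 0)² + 7.
P(-4) = 3·(-4)² + 7 = 55.

55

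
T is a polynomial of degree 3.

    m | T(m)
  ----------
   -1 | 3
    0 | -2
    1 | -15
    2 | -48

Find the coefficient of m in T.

-7

Write T(m) = am³ + bm² + cm + d; the 4 given values yield a linear system in the 4 coefficients.
Solving, T(m) = -2m³ - 4m² - 7m - 2.
The coefficient of m is -7.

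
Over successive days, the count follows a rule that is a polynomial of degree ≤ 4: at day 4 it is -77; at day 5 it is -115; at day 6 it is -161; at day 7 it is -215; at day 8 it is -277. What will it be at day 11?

Write the value at t as P(t).
Write P(t) = at^4 + bt³ + ct² + dt + e; the 5 given values yield a linear system in the 5 coefficients.
Solving, the top 2 coefficients vanish, and P(t) = -4t² - 2t - 5.
Then P(11) = -511.

-511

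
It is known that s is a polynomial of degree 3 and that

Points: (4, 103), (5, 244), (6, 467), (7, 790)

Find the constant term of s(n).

-1

Write s(n) = an³ + bn² + cn + d; the 4 given values yield a linear system in the 4 coefficients.
Solving, s(n) = 3n³ - 4n² - 6n - 1.
The constant term is s(0) = -1.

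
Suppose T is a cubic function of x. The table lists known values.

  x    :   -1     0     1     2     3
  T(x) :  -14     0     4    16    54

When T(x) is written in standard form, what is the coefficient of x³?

First differences: 14, 4, 12, 38. Second differences: -10, 8, 26. Third differences: 18, 18.
Level-3 differences are constant, so T has degree 3.
Fitting a degree-3 polynomial gives T(x) = 3x³ - 5x² + 6x.
The coefficient of x³ is 3.

3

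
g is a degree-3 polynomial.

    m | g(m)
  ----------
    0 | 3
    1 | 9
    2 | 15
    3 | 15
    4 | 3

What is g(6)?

First differences: 6, 6, 0, -12. Second differences: 0, -6, -12. Third differences: -6, -6.
Level-3 differences are constant, so g has degree 3.
Fitting a degree-3 polynomial gives g(m) = -m³ + 3m² + 4m + 3.
Then g(6) = -81.

-81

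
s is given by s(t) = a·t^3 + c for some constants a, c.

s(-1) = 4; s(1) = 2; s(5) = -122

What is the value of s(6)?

-213

From s(-1) = 4 and s(1) = 2: -1a + c = 4 and 1a + c = 2.
Subtracting: 2a = -2, so a = -1; then c = 4 − (-1)·(-1) = 3.
So s(t) = -1t³ + 3, and s(6) = -213.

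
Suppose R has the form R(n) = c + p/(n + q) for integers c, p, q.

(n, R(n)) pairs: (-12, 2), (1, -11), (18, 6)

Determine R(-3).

-1

(R(n) − c)(n + q) = p for each data point; the three points give a linear system in c and q, then p follows.
Solving: c = 4, q = -3, p = 30, so R(n) = 4 + 30/(n − 3).
Then R(-3) = 4 + 30/(-6) = -1.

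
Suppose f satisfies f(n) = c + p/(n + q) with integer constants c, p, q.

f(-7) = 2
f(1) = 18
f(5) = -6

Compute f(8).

-3

(f(n) − c)(n + q) = p for each data point; the three points give a linear system in c and q, then p follows.
Solving: c = 0, q = -2, p = -18, so f(n) = -18/(n − 2).
Then f(8) = 0 − 18/6 = -3.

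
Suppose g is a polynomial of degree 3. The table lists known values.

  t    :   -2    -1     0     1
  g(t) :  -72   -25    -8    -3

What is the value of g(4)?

120

Write g(t) = at³ + bt² + ct + d; the 4 given values yield a linear system in the 4 coefficients.
Solving, g(t) = 3t³ - 6t² + 8t - 8.
Then g(4) = 120.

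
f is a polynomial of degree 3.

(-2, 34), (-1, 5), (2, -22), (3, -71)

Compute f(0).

-2

Write f(x) = ax³ + bx² + cx + d; the 4 given values yield a linear system in the 4 coefficients.
Solving, f(x) = -3x³ + 2x² - 2x - 2.
Then f(0) = -2.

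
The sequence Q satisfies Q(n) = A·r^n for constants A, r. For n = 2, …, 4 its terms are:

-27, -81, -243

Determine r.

Consecutive ratio: -81/(-27) = 3, and -243/(-81) = 3, so r = 3.
Then A·3^2 = -27 gives A = -3, and Q(n) = -3·3^n.

3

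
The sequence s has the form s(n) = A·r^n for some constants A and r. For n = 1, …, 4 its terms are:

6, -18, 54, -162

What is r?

Consecutive ratio: -18/6 = -3, and 54/(-18) = -3, so r = -3.
Then A·(-3)^1 = 6 gives A = -2, and s(n) = -2·(-3)^n.

-3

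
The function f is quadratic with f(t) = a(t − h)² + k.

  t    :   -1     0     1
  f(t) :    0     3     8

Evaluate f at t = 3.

24

First differences 3, 5; second difference 2 = 2a, so a = 1.
Expanding, the t-coefficient is −2ah = -2h; matching it to the data gives h = -2, and then k = -1.
So f(t) = 1(t + 2)² − 1.
f(3) = 1·5² − 1 = 24.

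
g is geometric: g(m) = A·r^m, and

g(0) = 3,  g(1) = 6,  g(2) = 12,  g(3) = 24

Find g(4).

48

Consecutive ratio: 6/3 = 2, and 12/6 = 2, so r = 2.
Then A·2^0 = 3 gives A = 3, and g(m) = 3·2^m.
g(4) = 3·2^4 = 48.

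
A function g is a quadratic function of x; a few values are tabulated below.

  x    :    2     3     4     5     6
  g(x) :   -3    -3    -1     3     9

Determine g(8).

First differences: 0, 2, 4, 6. Second differences: 2, 2, 2.
Level-2 differences are constant, so g has degree 2.
Fitting a degree-2 polynomial gives g(x) = x² - 5x + 3.
Then g(8) = 27.

27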